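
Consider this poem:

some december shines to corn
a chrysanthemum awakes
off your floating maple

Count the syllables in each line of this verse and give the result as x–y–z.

Line 1: "some december shines to corn": 1+3+1+1+1 = 7
Line 2: "a chrysanthemum awakes": 1+4+2 = 7
Line 3: "off your floating maple": 1+1+2+2 = 6

7–7–6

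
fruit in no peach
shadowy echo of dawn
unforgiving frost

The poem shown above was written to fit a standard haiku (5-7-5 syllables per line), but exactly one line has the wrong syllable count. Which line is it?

The first line

Line 1: fruit(1) + in(1) + no(1) + peach(1) = 4 (expected 5)
Line 2: shadowy(3) + echo(2) + of(1) + dawn(1) = 7 ✓
Line 3: unforgiving(4) + frost(1) = 5 ✓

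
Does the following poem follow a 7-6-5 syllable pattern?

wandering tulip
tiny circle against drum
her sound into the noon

No

Line 1: wandering(3) + tulip(2) = 5 (expected 7)
Line 2: tiny(2) + circle(2) + against(2) + drum(1) = 7 (expected 6)
Line 3: her(1) + sound(1) + into(2) + the(1) + noon(1) = 6 (expected 5)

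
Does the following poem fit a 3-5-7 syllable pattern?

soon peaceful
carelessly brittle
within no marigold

No

Line 1: "soon peaceful": 1+2 = 3 ✓
Line 2: "carelessly brittle": 3+2 = 5 ✓
Line 3: "within no marigold": 2+1+3 = 6 (expected 7)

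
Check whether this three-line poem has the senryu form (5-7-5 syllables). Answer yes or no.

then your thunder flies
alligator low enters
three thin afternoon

Line 1: then(1) + your(1) + thunder(2) + flies(1) = 5 ✓
Line 2: alligator(4) + low(1) + enters(2) = 7 ✓
Line 3: three(1) + thin(1) + afternoon(3) = 5 ✓

Yes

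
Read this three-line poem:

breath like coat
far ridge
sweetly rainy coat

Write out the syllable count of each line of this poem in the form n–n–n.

Line 1: "breath like coat": 1+1+1 = 3
Line 2: "far ridge": 1+1 = 2
Line 3: "sweetly rainy coat": 2+2+1 = 5

3–2–5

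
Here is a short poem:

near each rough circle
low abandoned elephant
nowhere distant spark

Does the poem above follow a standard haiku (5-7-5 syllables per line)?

Line 1: "near each rough circle": 1+1+1+2 = 5 ✓
Line 2: "low abandoned elephant": 1+3+3 = 7 ✓
Line 3: "nowhere distant spark": 2+2+1 = 5 ✓

Yes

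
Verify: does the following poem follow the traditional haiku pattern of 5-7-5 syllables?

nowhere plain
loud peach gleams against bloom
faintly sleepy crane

Line 1: nowhere (2), plain (1) → 3 (expected 5)
Line 2: loud (1), peach (1), gleams (1), against (2), bloom (1) → 6 (expected 7)
Line 3: faintly (2), sleepy (2), crane (1) → 5 ✓

No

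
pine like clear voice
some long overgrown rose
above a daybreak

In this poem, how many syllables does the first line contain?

The first line: pine (1), like (1), clear (1), voice (1) → 4

4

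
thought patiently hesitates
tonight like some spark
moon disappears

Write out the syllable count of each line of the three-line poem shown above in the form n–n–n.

7–5–4

Line 1: thought (1), patiently (3), hesitates (3) → 7
Line 2: tonight (2), like (1), some (1), spark (1) → 5
Line 3: moon (1), disappears (3) → 4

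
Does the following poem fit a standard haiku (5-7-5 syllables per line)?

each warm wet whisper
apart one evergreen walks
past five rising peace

Line 1: each (1), warm (1), wet (1), whisper (2) → 5 ✓
Line 2: apart (2), one (1), evergreen (3), walks (1) → 7 ✓
Line 3: past (1), five (1), rising (2), peace (1) → 5 ✓

Yes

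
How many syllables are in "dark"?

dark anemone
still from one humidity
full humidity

1

"dark" has 1 syllable.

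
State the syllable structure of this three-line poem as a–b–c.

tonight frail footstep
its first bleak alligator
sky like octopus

5–7–5

Line 1: tonight (2), frail (1), footstep (2) → 5
Line 2: its (1), first (1), bleak (1), alligator (4) → 7
Line 3: sky (1), like (1), octopus (3) → 5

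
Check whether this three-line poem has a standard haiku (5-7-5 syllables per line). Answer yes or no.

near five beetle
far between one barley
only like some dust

Line 1: near (1), five (1), beetle (2) → 4 (expected 5)
Line 2: far (1), between (2), one (1), barley (2) → 6 (expected 7)
Line 3: only (2), like (1), some (1), dust (1) → 5 ✓

No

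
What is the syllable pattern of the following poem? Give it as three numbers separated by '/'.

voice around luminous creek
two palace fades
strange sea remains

Line 1: voice(1) + around(2) + luminous(3) + creek(1) = 7
Line 2: two(1) + palace(2) + fades(1) = 4
Line 3: strange(1) + sea(1) + remains(2) = 4

7/4/4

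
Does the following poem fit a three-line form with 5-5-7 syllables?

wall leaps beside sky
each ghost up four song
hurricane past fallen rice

Yes

Line 1: wall (1), leaps (1), beside (2), sky (1) → 5 ✓
Line 2: each (1), ghost (1), up (1), four (1), song (1) → 5 ✓
Line 3: hurricane (3), past (1), fallen (2), rice (1) → 7 ✓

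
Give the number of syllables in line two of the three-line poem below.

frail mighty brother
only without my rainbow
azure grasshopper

Line two: only(2) + without(2) + my(1) + rainbow(2) = 7

7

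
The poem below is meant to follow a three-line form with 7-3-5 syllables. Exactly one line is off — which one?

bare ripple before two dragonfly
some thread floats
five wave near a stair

Line 1: bare (1), ripple (2), before (2), two (1), dragonfly (3) → 9 (expected 7)
Line 2: some (1), thread (1), floats (1) → 3 ✓
Line 3: five (1), wave (1), near (1), a (1), stair (1) → 5 ✓

The first line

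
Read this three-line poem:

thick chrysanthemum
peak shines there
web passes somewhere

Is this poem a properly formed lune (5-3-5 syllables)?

Line 1: thick(1) + chrysanthemum(4) = 5 ✓
Line 2: peak(1) + shines(1) + there(1) = 3 ✓
Line 3: web(1) + passes(2) + somewhere(2) = 5 ✓

Yes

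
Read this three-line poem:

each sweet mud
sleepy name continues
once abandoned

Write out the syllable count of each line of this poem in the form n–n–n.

3–6–4

Line 1: each (1), sweet (1), mud (1) → 3
Line 2: sleepy (2), name (1), continues (3) → 6
Line 3: once (1), abandoned (3) → 4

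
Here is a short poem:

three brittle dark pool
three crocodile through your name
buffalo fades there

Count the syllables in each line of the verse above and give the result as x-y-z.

Line 1: three (1), brittle (2), dark (1), pool (1) → 5
Line 2: three (1), crocodile (3), through (1), your (1), name (1) → 7
Line 3: buffalo (3), fades (1), there (1) → 5

5-7-5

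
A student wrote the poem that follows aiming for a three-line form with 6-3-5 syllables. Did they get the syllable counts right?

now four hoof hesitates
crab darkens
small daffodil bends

Line 1: now (1), four (1), hoof (1), hesitates (3) → 6 ✓
Line 2: crab (1), darkens (2) → 3 ✓
Line 3: small (1), daffodil (3), bends (1) → 5 ✓

Yes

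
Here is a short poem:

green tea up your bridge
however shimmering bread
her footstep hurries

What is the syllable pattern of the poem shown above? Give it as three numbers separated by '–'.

Line 1: green(1) + tea(1) + up(1) + your(1) + bridge(1) = 5
Line 2: however(3) + shimmering(3) + bread(1) = 7
Line 3: her(1) + footstep(2) + hurries(2) = 5

5–7–5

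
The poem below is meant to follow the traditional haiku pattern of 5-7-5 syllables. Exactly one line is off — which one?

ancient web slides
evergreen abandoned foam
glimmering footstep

Line 1: "ancient web slides": 2+1+1 = 4 (expected 5)
Line 2: "evergreen abandoned foam": 3+3+1 = 7 ✓
Line 3: "glimmering footstep": 3+2 = 5 ✓

The first line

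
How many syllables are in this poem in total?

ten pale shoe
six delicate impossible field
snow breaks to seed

16

Line 1: ten (1), pale (1), shoe (1) → 3
Line 2: six (1), delicate (3), impossible (4), field (1) → 9
Line 3: snow (1), breaks (1), to (1), seed (1) → 4
Total: 3 + 9 + 4 = 16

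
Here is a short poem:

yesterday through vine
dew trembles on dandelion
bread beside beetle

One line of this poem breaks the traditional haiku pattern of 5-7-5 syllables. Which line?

Line 2

Line 1: yesterday (3), through (1), vine (1) → 5 ✓
Line 2: dew (1), trembles (2), on (1), dandelion (4) → 8 (expected 7)
Line 3: bread (1), beside (2), beetle (2) → 5 ✓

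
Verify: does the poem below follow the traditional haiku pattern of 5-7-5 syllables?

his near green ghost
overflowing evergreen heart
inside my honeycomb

No

Line 1: his (1), near (1), green (1), ghost (1) → 4 (expected 5)
Line 2: overflowing (4), evergreen (3), heart (1) → 8 (expected 7)
Line 3: inside (2), my (1), honeycomb (3) → 6 (expected 5)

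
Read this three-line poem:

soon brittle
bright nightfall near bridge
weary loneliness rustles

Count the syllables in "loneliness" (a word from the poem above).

"loneliness" has 3 syllables.

3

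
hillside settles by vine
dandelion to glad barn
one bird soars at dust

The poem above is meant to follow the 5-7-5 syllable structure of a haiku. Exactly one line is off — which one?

Line 1: hillside (2), settles (2), by (1), vine (1) → 6 (expected 5)
Line 2: dandelion (4), to (1), glad (1), barn (1) → 7 ✓
Line 3: one (1), bird (1), soars (1), at (1), dust (1) → 5 ✓

The first line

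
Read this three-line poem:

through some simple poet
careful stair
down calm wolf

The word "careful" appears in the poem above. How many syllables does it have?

2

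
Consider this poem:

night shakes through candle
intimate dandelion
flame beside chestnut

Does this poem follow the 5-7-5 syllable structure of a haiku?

Line 1: night (1), shakes (1), through (1), candle (2) → 5 ✓
Line 2: intimate (3), dandelion (4) → 7 ✓
Line 3: flame (1), beside (2), chestnut (2) → 5 ✓

Yes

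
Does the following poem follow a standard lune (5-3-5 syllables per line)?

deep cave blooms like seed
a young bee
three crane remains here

Yes

Line 1: deep (1), cave (1), blooms (1), like (1), seed (1) → 5 ✓
Line 2: a (1), young (1), bee (1) → 3 ✓
Line 3: three (1), crane (1), remains (2), here (1) → 5 ✓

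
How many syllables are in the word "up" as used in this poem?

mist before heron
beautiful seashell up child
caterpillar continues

"up" has 1 syllable.

1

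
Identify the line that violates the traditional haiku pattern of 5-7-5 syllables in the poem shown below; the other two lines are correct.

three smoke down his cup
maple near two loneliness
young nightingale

Line 1: "three smoke down his cup": 1+1+1+1+1 = 5 ✓
Line 2: "maple near two loneliness": 2+1+1+3 = 7 ✓
Line 3: "young nightingale": 1+3 = 4 (expected 5)

The third line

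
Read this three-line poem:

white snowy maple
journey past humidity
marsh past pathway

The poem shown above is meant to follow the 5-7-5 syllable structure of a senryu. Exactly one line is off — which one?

Line 1: "white snowy maple": 1+2+2 = 5 ✓
Line 2: "journey past humidity": 2+1+4 = 7 ✓
Line 3: "marsh past pathway": 1+1+2 = 4 (expected 5)

The third line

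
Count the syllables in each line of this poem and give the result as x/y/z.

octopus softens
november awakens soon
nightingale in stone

Line 1: "octopus softens": 3+2 = 5
Line 2: "november awakens soon": 3+3+1 = 7
Line 3: "nightingale in stone": 3+1+1 = 5

5/7/5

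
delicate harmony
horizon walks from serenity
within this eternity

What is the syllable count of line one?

6

Line one: delicate (3), harmony (3) → 6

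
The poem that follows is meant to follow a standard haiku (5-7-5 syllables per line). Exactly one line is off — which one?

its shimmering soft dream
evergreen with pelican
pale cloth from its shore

The first line

Line 1: "its shimmering soft dream": 1+3+1+1 = 6 (expected 5)
Line 2: "evergreen with pelican": 3+1+3 = 7 ✓
Line 3: "pale cloth from its shore": 1+1+1+1+1 = 5 ✓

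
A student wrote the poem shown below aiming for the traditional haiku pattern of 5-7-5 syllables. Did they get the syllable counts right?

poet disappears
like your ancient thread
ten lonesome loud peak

Line 1: poet (2), disappears (3) → 5 ✓
Line 2: like (1), your (1), ancient (2), thread (1) → 5 (expected 7)
Line 3: ten (1), lonesome (2), loud (1), peak (1) → 5 ✓

No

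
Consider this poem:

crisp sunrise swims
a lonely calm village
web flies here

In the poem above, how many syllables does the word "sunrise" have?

2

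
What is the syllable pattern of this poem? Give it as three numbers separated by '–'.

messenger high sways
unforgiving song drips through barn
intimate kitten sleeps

Line 1: "messenger high sways": 3+1+1 = 5
Line 2: "unforgiving song drips through barn": 4+1+1+1+1 = 8
Line 3: "intimate kitten sleeps": 3+2+1 = 6

5–8–6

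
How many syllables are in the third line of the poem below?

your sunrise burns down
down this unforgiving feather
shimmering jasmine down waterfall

The third line: "shimmering jasmine down waterfall": 3+2+1+3 = 9

9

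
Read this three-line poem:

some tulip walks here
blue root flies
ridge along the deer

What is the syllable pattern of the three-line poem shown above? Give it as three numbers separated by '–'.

5–3–5

Line 1: "some tulip walks here": 1+2+1+1 = 5
Line 2: "blue root flies": 1+1+1 = 3
Line 3: "ridge along the deer": 1+2+1+1 = 5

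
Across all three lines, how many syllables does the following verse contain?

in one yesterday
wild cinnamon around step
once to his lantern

17

Line 1: in(1) + one(1) + yesterday(3) = 5
Line 2: wild(1) + cinnamon(3) + around(2) + step(1) = 7
Line 3: once(1) + to(1) + his(1) + lantern(2) = 5
Total: 5 + 7 + 5 = 17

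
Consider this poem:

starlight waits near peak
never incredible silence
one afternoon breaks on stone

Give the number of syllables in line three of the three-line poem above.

7

Line three: "one afternoon breaks on stone": 1+3+1+1+1 = 7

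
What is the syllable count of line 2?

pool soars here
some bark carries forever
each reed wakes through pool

Line 2: "some bark carries forever": 1+1+2+3 = 7

7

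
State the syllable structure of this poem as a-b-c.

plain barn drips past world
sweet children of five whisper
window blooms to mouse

5-7-5

Line 1: plain(1) + barn(1) + drips(1) + past(1) + world(1) = 5
Line 2: sweet(1) + children(2) + of(1) + five(1) + whisper(2) = 7
Line 3: window(2) + blooms(1) + to(1) + mouse(1) = 5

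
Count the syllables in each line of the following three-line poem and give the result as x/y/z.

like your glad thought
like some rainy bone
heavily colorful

4/5/6

Line 1: like(1) + your(1) + glad(1) + thought(1) = 4
Line 2: like(1) + some(1) + rainy(2) + bone(1) = 5
Line 3: heavily(3) + colorful(3) = 6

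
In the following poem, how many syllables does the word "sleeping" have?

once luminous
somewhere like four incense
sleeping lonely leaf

"sleeping" has 2 syllables.

2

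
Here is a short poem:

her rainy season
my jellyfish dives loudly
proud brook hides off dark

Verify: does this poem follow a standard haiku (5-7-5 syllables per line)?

Line 1: her (1), rainy (2), season (2) → 5 ✓
Line 2: my (1), jellyfish (3), dives (1), loudly (2) → 7 ✓
Line 3: proud (1), brook (1), hides (1), off (1), dark (1) → 5 ✓

Yes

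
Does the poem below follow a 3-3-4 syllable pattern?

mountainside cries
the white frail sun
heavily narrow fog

Line 1: mountainside (3), cries (1) → 4 (expected 3)
Line 2: the (1), white (1), frail (1), sun (1) → 4 (expected 3)
Line 3: heavily (3), narrow (2), fog (1) → 6 (expected 4)

No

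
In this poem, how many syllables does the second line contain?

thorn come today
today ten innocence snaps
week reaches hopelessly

The second line: today(2) + ten(1) + innocence(3) + snaps(1) = 7

7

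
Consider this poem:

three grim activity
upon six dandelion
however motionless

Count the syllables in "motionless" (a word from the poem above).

"motionless" has 3 syllables.

3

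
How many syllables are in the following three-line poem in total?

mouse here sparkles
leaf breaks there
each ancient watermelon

14

Line 1: mouse(1) + here(1) + sparkles(2) = 4
Line 2: leaf(1) + breaks(1) + there(1) = 3
Line 3: each(1) + ancient(2) + watermelon(4) = 7
Total: 4 + 3 + 7 = 14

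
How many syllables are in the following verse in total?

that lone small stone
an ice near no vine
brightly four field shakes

14

Line 1: that(1) + lone(1) + small(1) + stone(1) = 4
Line 2: an(1) + ice(1) + near(1) + no(1) + vine(1) = 5
Line 3: brightly(2) + four(1) + field(1) + shakes(1) = 5
Total: 4 + 5 + 5 = 14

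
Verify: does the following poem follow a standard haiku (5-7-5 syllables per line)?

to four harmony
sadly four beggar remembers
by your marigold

Line 1: to(1) + four(1) + harmony(3) = 5 ✓
Line 2: sadly(2) + four(1) + beggar(2) + remembers(3) = 8 (expected 7)
Line 3: by(1) + your(1) + marigold(3) = 5 ✓

No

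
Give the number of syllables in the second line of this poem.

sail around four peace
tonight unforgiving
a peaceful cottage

The second line: tonight(2) + unforgiving(4) = 6

6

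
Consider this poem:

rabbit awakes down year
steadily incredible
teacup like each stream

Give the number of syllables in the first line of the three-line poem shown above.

6

The first line: "rabbit awakes down year": 2+2+1+1 = 6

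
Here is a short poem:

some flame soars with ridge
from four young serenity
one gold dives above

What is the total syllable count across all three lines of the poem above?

17

Line 1: some (1), flame (1), soars (1), with (1), ridge (1) → 5
Line 2: from (1), four (1), young (1), serenity (4) → 7
Line 3: one (1), gold (1), dives (1), above (2) → 5
Total: 5 + 7 + 5 = 17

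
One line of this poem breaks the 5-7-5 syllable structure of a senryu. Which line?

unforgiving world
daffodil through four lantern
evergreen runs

Line 1: "unforgiving world": 4+1 = 5 ✓
Line 2: "daffodil through four lantern": 3+1+1+2 = 7 ✓
Line 3: "evergreen runs": 3+1 = 4 (expected 5)

Line 3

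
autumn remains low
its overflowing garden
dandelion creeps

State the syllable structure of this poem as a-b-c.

5-7-5

Line 1: "autumn remains low": 2+2+1 = 5
Line 2: "its overflowing garden": 1+4+2 = 7
Line 3: "dandelion creeps": 4+1 = 5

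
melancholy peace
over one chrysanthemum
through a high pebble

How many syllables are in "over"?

2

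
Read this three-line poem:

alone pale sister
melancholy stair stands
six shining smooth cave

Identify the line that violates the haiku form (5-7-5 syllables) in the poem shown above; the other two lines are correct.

Line 1: alone(2) + pale(1) + sister(2) = 5 ✓
Line 2: melancholy(4) + stair(1) + stands(1) = 6 (expected 7)
Line 3: six(1) + shining(2) + smooth(1) + cave(1) = 5 ✓

Line 2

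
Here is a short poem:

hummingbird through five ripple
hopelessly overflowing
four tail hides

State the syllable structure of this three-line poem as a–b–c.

Line 1: hummingbird(3) + through(1) + five(1) + ripple(2) = 7
Line 2: hopelessly(3) + overflowing(4) = 7
Line 3: four(1) + tail(1) + hides(1) = 3

7–7–3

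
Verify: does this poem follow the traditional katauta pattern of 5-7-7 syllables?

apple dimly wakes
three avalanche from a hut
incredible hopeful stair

Line 1: apple(2) + dimly(2) + wakes(1) = 5 ✓
Line 2: three(1) + avalanche(3) + from(1) + a(1) + hut(1) = 7 ✓
Line 3: incredible(4) + hopeful(2) + stair(1) = 7 ✓

Yes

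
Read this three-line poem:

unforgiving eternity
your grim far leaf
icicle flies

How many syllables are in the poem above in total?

16

Line 1: "unforgiving eternity": 4+4 = 8
Line 2: "your grim far leaf": 1+1+1+1 = 4
Line 3: "icicle flies": 3+1 = 4
Total: 8 + 4 + 4 = 16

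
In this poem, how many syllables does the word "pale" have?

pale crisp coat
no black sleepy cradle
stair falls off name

1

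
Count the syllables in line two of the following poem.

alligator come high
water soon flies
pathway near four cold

4

Line two: "water soon flies": 2+1+1 = 4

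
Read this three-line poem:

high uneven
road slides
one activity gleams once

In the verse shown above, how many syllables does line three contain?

Line three: one(1) + activity(4) + gleams(1) + once(1) = 7

7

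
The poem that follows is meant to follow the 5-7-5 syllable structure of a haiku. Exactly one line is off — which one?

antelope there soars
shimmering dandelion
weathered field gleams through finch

The third line

Line 1: "antelope there soars": 3+1+1 = 5 ✓
Line 2: "shimmering dandelion": 3+4 = 7 ✓
Line 3: "weathered field gleams through finch": 2+1+1+1+1 = 6 (expected 5)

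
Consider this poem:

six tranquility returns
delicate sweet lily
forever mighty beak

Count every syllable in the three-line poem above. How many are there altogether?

19

Line 1: six (1), tranquility (4), returns (2) → 7
Line 2: delicate (3), sweet (1), lily (2) → 6
Line 3: forever (3), mighty (2), beak (1) → 6
Total: 7 + 6 + 6 = 19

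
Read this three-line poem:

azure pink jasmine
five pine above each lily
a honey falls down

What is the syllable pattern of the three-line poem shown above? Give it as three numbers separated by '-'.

Line 1: "azure pink jasmine": 2+1+2 = 5
Line 2: "five pine above each lily": 1+1+2+1+2 = 7
Line 3: "a honey falls down": 1+2+1+1 = 5

5-7-5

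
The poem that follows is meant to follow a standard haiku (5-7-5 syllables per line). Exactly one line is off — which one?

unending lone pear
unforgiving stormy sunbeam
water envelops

Line 2

Line 1: unending(3) + lone(1) + pear(1) = 5 ✓
Line 2: unforgiving(4) + stormy(2) + sunbeam(2) = 8 (expected 7)
Line 3: water(2) + envelops(3) = 5 ✓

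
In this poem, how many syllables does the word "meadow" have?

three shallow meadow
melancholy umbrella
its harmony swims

2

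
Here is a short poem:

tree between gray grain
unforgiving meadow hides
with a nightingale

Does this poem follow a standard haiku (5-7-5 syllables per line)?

Line 1: tree (1), between (2), gray (1), grain (1) → 5 ✓
Line 2: unforgiving (4), meadow (2), hides (1) → 7 ✓
Line 3: with (1), a (1), nightingale (3) → 5 ✓

Yes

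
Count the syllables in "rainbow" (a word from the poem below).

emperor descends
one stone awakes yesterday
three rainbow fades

"rainbow" has 2 syllables.

2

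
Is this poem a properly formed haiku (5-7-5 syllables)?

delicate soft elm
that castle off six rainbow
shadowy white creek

Line 1: delicate(3) + soft(1) + elm(1) = 5 ✓
Line 2: that(1) + castle(2) + off(1) + six(1) + rainbow(2) = 7 ✓
Line 3: shadowy(3) + white(1) + creek(1) = 5 ✓

Yes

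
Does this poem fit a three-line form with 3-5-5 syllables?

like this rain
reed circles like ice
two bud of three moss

Line 1: like (1), this (1), rain (1) → 3 ✓
Line 2: reed (1), circles (2), like (1), ice (1) → 5 ✓
Line 3: two (1), bud (1), of (1), three (1), moss (1) → 5 ✓

Yes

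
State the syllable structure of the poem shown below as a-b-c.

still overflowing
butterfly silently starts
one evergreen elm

Line 1: "still overflowing": 1+4 = 5
Line 2: "butterfly silently starts": 3+3+1 = 7
Line 3: "one evergreen elm": 1+3+1 = 5

5-7-5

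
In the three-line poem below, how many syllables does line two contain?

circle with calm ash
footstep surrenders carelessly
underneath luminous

Line two: footstep(2) + surrenders(3) + carelessly(3) = 8

8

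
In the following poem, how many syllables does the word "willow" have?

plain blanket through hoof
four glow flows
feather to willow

2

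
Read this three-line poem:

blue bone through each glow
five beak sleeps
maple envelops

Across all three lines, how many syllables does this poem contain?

13

Line 1: "blue bone through each glow": 1+1+1+1+1 = 5
Line 2: "five beak sleeps": 1+1+1 = 3
Line 3: "maple envelops": 2+3 = 5
Total: 5 + 3 + 5 = 13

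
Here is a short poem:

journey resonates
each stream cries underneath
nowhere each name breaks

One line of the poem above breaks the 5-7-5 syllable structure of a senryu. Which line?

Line 2

Line 1: journey (2), resonates (3) → 5 ✓
Line 2: each (1), stream (1), cries (1), underneath (3) → 6 (expected 7)
Line 3: nowhere (2), each (1), name (1), breaks (1) → 5 ✓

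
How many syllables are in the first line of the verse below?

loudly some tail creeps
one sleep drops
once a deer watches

The first line: loudly(2) + some(1) + tail(1) + creeps(1) = 5

5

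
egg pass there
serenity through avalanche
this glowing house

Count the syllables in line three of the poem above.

Line three: this(1) + glowing(2) + house(1) = 4

4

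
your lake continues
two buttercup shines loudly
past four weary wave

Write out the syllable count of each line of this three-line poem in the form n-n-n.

5-7-5

Line 1: "your lake continues": 1+1+3 = 5
Line 2: "two buttercup shines loudly": 1+3+1+2 = 7
Line 3: "past four weary wave": 1+1+2+1 = 5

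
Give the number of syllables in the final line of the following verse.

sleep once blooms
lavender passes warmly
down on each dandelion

The final line: "down on each dandelion": 1+1+1+4 = 7

7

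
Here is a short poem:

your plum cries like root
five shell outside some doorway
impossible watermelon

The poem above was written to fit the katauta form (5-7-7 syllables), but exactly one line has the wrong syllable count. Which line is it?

Line 1: your (1), plum (1), cries (1), like (1), root (1) → 5 ✓
Line 2: five (1), shell (1), outside (2), some (1), doorway (2) → 7 ✓
Line 3: impossible (4), watermelon (4) → 8 (expected 7)

The third line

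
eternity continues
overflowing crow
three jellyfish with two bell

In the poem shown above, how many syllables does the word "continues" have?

3

"continues" has 3 syllables.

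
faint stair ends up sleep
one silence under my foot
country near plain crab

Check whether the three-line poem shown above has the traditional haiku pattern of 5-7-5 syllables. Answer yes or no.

Yes

Line 1: "faint stair ends up sleep": 1+1+1+1+1 = 5 ✓
Line 2: "one silence under my foot": 1+2+2+1+1 = 7 ✓
Line 3: "country near plain crab": 2+1+1+1 = 5 ✓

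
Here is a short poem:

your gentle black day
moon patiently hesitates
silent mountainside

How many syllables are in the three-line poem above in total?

Line 1: your (1), gentle (2), black (1), day (1) → 5
Line 2: moon (1), patiently (3), hesitates (3) → 7
Line 3: silent (2), mountainside (3) → 5
Total: 5 + 7 + 5 = 17

17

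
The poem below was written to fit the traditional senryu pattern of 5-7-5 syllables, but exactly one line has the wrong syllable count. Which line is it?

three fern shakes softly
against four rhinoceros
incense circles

Line 1: three(1) + fern(1) + shakes(1) + softly(2) = 5 ✓
Line 2: against(2) + four(1) + rhinoceros(4) = 7 ✓
Line 3: incense(2) + circles(2) = 4 (expected 5)

The third line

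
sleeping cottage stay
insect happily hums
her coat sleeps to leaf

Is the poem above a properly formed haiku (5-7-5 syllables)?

No

Line 1: sleeping(2) + cottage(2) + stay(1) = 5 ✓
Line 2: insect(2) + happily(3) + hums(1) = 6 (expected 7)
Line 3: her(1) + coat(1) + sleeps(1) + to(1) + leaf(1) = 5 ✓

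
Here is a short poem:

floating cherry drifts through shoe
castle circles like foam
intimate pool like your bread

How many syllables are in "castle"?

2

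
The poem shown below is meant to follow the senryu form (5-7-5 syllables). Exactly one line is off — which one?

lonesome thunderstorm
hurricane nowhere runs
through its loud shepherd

The second line

Line 1: lonesome (2), thunderstorm (3) → 5 ✓
Line 2: hurricane (3), nowhere (2), runs (1) → 6 (expected 7)
Line 3: through (1), its (1), loud (1), shepherd (2) → 5 ✓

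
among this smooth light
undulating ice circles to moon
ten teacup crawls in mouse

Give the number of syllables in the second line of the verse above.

9

The second line: undulating (4), ice (1), circles (2), to (1), moon (1) → 9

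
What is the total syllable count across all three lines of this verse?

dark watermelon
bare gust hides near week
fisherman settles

Line 1: dark(1) + watermelon(4) = 5
Line 2: bare(1) + gust(1) + hides(1) + near(1) + week(1) = 5
Line 3: fisherman(3) + settles(2) = 5
Total: 5 + 5 + 5 = 15

15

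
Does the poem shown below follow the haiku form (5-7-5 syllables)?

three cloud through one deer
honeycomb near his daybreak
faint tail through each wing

Yes

Line 1: three (1), cloud (1), through (1), one (1), deer (1) → 5 ✓
Line 2: honeycomb (3), near (1), his (1), daybreak (2) → 7 ✓
Line 3: faint (1), tail (1), through (1), each (1), wing (1) → 5 ✓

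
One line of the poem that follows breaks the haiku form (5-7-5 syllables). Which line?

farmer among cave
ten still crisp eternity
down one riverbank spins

Line 3

Line 1: farmer(2) + among(2) + cave(1) = 5 ✓
Line 2: ten(1) + still(1) + crisp(1) + eternity(4) = 7 ✓
Line 3: down(1) + one(1) + riverbank(3) + spins(1) = 6 (expected 5)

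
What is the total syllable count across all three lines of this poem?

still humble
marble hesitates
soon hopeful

11

Line 1: still(1) + humble(2) = 3
Line 2: marble(2) + hesitates(3) = 5
Line 3: soon(1) + hopeful(2) = 3
Total: 3 + 5 + 3 = 11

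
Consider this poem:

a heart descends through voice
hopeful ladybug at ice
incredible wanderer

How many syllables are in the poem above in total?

20

Line 1: "a heart descends through voice": 1+1+2+1+1 = 6
Line 2: "hopeful ladybug at ice": 2+3+1+1 = 7
Line 3: "incredible wanderer": 4+3 = 7
Total: 6 + 7 + 7 = 20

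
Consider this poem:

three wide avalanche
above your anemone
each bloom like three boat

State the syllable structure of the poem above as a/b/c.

5/7/5

Line 1: three(1) + wide(1) + avalanche(3) = 5
Line 2: above(2) + your(1) + anemone(4) = 7
Line 3: each(1) + bloom(1) + like(1) + three(1) + boat(1) = 5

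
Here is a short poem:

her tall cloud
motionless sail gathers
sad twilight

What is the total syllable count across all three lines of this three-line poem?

Line 1: "her tall cloud": 1+1+1 = 3
Line 2: "motionless sail gathers": 3+1+2 = 6
Line 3: "sad twilight": 1+2 = 3
Total: 3 + 6 + 3 = 12

12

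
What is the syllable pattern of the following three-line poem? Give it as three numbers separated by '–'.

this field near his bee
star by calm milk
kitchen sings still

5–4–4

Line 1: this (1), field (1), near (1), his (1), bee (1) → 5
Line 2: star (1), by (1), calm (1), milk (1) → 4
Line 3: kitchen (2), sings (1), still (1) → 4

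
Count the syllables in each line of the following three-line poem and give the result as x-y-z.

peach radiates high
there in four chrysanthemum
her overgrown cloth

Line 1: peach(1) + radiates(3) + high(1) = 5
Line 2: there(1) + in(1) + four(1) + chrysanthemum(4) = 7
Line 3: her(1) + overgrown(3) + cloth(1) = 5

5-7-5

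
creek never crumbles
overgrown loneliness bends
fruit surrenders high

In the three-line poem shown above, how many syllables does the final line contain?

5

The final line: fruit(1) + surrenders(3) + high(1) = 5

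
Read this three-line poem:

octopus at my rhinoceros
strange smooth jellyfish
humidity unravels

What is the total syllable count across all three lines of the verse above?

21

Line 1: "octopus at my rhinoceros": 3+1+1+4 = 9
Line 2: "strange smooth jellyfish": 1+1+3 = 5
Line 3: "humidity unravels": 4+3 = 7
Total: 9 + 5 + 7 = 21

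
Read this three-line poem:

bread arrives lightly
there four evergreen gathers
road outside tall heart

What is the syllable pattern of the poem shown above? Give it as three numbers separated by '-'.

Line 1: bread(1) + arrives(2) + lightly(2) = 5
Line 2: there(1) + four(1) + evergreen(3) + gathers(2) = 7
Line 3: road(1) + outside(2) + tall(1) + heart(1) = 5

5-7-5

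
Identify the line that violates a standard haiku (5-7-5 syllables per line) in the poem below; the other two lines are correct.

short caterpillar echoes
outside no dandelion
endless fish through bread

Line 1

Line 1: short(1) + caterpillar(4) + echoes(2) = 7 (expected 5)
Line 2: outside(2) + no(1) + dandelion(4) = 7 ✓
Line 3: endless(2) + fish(1) + through(1) + bread(1) = 5 ✓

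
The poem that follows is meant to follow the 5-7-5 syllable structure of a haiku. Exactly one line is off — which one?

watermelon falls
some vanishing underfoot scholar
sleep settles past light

Line 2

Line 1: watermelon(4) + falls(1) = 5 ✓
Line 2: some(1) + vanishing(3) + underfoot(3) + scholar(2) = 9 (expected 7)
Line 3: sleep(1) + settles(2) + past(1) + light(1) = 5 ✓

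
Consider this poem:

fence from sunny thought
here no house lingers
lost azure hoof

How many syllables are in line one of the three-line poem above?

5

Line one: fence (1), from (1), sunny (2), thought (1) → 5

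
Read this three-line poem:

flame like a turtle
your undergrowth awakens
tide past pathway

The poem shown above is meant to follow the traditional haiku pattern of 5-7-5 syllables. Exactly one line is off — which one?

The third line

Line 1: flame(1) + like(1) + a(1) + turtle(2) = 5 ✓
Line 2: your(1) + undergrowth(3) + awakens(3) = 7 ✓
Line 3: tide(1) + past(1) + pathway(2) = 4 (expected 5)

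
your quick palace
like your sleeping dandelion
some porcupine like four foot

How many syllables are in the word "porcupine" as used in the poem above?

3

"porcupine" has 3 syllables.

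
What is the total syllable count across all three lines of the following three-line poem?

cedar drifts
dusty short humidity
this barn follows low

Line 1: cedar (2), drifts (1) → 3
Line 2: dusty (2), short (1), humidity (4) → 7
Line 3: this (1), barn (1), follows (2), low (1) → 5
Total: 3 + 7 + 5 = 15

15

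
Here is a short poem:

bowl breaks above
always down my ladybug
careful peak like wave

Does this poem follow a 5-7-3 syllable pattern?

No

Line 1: bowl(1) + breaks(1) + above(2) = 4 (expected 5)
Line 2: always(2) + down(1) + my(1) + ladybug(3) = 7 ✓
Line 3: careful(2) + peak(1) + like(1) + wave(1) = 5 (expected 3)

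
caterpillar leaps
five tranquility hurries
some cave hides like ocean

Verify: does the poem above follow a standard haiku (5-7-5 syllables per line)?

Line 1: caterpillar (4), leaps (1) → 5 ✓
Line 2: five (1), tranquility (4), hurries (2) → 7 ✓
Line 3: some (1), cave (1), hides (1), like (1), ocean (2) → 6 (expected 5)

No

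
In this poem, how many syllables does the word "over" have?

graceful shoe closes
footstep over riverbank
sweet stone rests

2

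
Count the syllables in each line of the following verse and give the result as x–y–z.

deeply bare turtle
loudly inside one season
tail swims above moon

5–7–5

Line 1: deeply(2) + bare(1) + turtle(2) = 5
Line 2: loudly(2) + inside(2) + one(1) + season(2) = 7
Line 3: tail(1) + swims(1) + above(2) + moon(1) = 5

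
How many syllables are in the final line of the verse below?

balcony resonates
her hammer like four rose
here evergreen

4

The final line: here (1), evergreen (3) → 4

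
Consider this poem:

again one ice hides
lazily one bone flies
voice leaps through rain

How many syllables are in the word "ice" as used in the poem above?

1

"ice" has 1 syllable.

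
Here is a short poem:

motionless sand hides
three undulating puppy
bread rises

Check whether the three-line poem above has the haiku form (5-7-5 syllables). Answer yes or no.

Line 1: motionless (3), sand (1), hides (1) → 5 ✓
Line 2: three (1), undulating (4), puppy (2) → 7 ✓
Line 3: bread (1), rises (2) → 3 (expected 5)

No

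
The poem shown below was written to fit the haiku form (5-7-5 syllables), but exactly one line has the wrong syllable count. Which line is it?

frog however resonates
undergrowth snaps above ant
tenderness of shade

The first line

Line 1: frog(1) + however(3) + resonates(3) = 7 (expected 5)
Line 2: undergrowth(3) + snaps(1) + above(2) + ant(1) = 7 ✓
Line 3: tenderness(3) + of(1) + shade(1) = 5 ✓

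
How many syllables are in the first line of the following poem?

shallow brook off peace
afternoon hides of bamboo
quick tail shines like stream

5

The first line: "shallow brook off peace": 2+1+1+1 = 5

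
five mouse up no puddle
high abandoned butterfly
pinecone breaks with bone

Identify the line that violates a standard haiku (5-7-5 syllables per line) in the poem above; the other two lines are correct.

Line 1

Line 1: five(1) + mouse(1) + up(1) + no(1) + puddle(2) = 6 (expected 5)
Line 2: high(1) + abandoned(3) + butterfly(3) = 7 ✓
Line 3: pinecone(2) + breaks(1) + with(1) + bone(1) = 5 ✓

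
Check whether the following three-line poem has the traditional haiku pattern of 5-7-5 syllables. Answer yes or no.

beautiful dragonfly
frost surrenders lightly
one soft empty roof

Line 1: beautiful (3), dragonfly (3) → 6 (expected 5)
Line 2: frost (1), surrenders (3), lightly (2) → 6 (expected 7)
Line 3: one (1), soft (1), empty (2), roof (1) → 5 ✓

No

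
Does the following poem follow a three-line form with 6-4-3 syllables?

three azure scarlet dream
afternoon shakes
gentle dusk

Line 1: "three azure scarlet dream": 1+2+2+1 = 6 ✓
Line 2: "afternoon shakes": 3+1 = 4 ✓
Line 3: "gentle dusk": 2+1 = 3 ✓

Yes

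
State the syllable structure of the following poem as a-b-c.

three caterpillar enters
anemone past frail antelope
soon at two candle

Line 1: three (1), caterpillar (4), enters (2) → 7
Line 2: anemone (4), past (1), frail (1), antelope (3) → 9
Line 3: soon (1), at (1), two (1), candle (2) → 5

7-9-5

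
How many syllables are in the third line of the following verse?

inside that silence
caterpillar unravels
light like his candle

5

The third line: light(1) + like(1) + his(1) + candle(2) = 5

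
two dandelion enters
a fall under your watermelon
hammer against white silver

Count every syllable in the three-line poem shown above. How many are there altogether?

Line 1: "two dandelion enters": 1+4+2 = 7
Line 2: "a fall under your watermelon": 1+1+2+1+4 = 9
Line 3: "hammer against white silver": 2+2+1+2 = 7
Total: 7 + 9 + 7 = 23

23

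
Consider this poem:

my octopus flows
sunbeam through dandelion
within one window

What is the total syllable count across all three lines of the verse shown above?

17

Line 1: my(1) + octopus(3) + flows(1) = 5
Line 2: sunbeam(2) + through(1) + dandelion(4) = 7
Line 3: within(2) + one(1) + window(2) = 5
Total: 5 + 7 + 5 = 17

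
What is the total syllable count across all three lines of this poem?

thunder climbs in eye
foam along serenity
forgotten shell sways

17

Line 1: thunder(2) + climbs(1) + in(1) + eye(1) = 5
Line 2: foam(1) + along(2) + serenity(4) = 7
Line 3: forgotten(3) + shell(1) + sways(1) = 5
Total: 5 + 7 + 5 = 17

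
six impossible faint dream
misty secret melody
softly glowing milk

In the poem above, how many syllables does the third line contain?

The third line: softly(2) + glowing(2) + milk(1) = 5

5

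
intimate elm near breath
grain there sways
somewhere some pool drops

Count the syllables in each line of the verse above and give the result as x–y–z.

Line 1: intimate (3), elm (1), near (1), breath (1) → 6
Line 2: grain (1), there (1), sways (1) → 3
Line 3: somewhere (2), some (1), pool (1), drops (1) → 5

6–3–5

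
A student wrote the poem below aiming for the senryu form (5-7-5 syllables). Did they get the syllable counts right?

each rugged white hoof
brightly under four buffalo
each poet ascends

Line 1: each(1) + rugged(2) + white(1) + hoof(1) = 5 ✓
Line 2: brightly(2) + under(2) + four(1) + buffalo(3) = 8 (expected 7)
Line 3: each(1) + poet(2) + ascends(2) = 5 ✓

No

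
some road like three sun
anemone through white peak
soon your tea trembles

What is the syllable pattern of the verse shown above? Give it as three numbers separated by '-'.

5-7-5

Line 1: some(1) + road(1) + like(1) + three(1) + sun(1) = 5
Line 2: anemone(4) + through(1) + white(1) + peak(1) = 7
Line 3: soon(1) + your(1) + tea(1) + trembles(2) = 5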